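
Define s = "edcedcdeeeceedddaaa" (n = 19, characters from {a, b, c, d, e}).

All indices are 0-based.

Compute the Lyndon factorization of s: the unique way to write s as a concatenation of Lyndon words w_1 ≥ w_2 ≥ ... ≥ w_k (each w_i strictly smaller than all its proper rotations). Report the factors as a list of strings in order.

emit factor 1: 'e' (i=0, period=1)
emit factor 2: 'd' (i=1, period=1)
emit factor 3: 'ced' (i=2, period=3)
emit factor 4: 'cdeeeceeddd' (i=5, period=11)
emit factor 5: 'a' (i=16, period=1)
emit factor 6: 'a' (i=17, period=1)
emit factor 7: 'a' (i=18, period=1)

["e", "d", "ced", "cdeeeceeddd", "a", "a", "a"]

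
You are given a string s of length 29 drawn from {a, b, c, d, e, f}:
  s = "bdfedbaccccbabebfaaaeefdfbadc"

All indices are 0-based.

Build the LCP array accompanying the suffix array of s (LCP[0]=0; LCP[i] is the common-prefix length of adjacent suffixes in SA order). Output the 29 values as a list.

sorted suffixes:
  #0 SA[0]=17  'aaaeefdfbadc'
  #1 SA[1]=18  'aaeefdfbadc'
  #2 SA[2]=12  'abebfaaaeefdfbadc'
  #3 SA[3]=6  'accccbabebfaaaeefdfbadc'
  #4 SA[4]=26  'adc'
  #5 SA[5]=19  'aeefdfbadc'
  #6 SA[6]=11  'babebfaaaeefdfbadc'
  #7 SA[7]=5  'baccccbabebfaaaeefdfbadc'
  #8 SA[8]=25  'badc'
  #9 SA[9]=0  'bdfedbaccccbabebfaaaeefdfbadc'
  #10 SA[10]=13  'bebfaaaeefdfbadc'
  #11 SA[11]=15  'bfaaaeefdfbadc'
  #12 SA[12]=28  'c'
  #13 SA[13]=10  'cbabebfaaaeefdfbadc'
  #14 SA[14]=9  'ccbabebfaaaeefdfbadc'
  #15 SA[15]=8  'cccbabebfaaaeefdfbadc'
  #16 SA[16]=7  'ccccbabebfaaaeefdfbadc'
  #17 SA[17]=4  'dbaccccbabebfaaaeefdfbadc'
  #18 SA[18]=27  'dc'
  #19 SA[19]=23  'dfbadc'
  #20 SA[20]=1  'dfedbaccccbabebfaaaeefdfbadc'
  #21 SA[21]=14  'ebfaaaeefdfbadc'
  #22 SA[22]=3  'edbaccccbabebfaaaeefdfbadc'
  #23 SA[23]=20  'eefdfbadc'
  #24 SA[24]=21  'efdfbadc'
  #25 SA[25]=16  'faaaeefdfbadc'
  #26 SA[26]=24  'fbadc'
  #27 SA[27]=22  'fdfbadc'
  #28 SA[28]=2  'fedbaccccbabebfaaaeefdfbadc'

SA = [17, 18, 12, 6, 26, 19, 11, 5, 25, 0, 13, 15, 28, 10, 9, 8, 7, 4, 27, 23, 1, 14, 3, 20, 21, 16, 24, 22, 2]
i: (SA[i-1],SA[i]) lcp shared
  1: (17,18) 2 'aa'
  2: (18,12) 1 'a'
  3: (12,6) 1 'a'
  4: (6,26) 1 'a'
  5: (26,19) 1 'a'
  6: (19,11) 0 ''
  7: (11,5) 2 'ba'
  8: (5,25) 2 'ba'
  9: (25,0) 1 'b'
  10: (0,13) 1 'b'
  11: (13,15) 1 'b'
  12: (15,28) 0 ''
  13: (28,10) 1 'c'
  14: (10,9) 1 'c'
  15: (9,8) 2 'cc'
  16: (8,7) 3 'ccc'
  17: (7,4) 0 ''
  18: (4,27) 1 'd'
  19: (27,23) 1 'd'
  20: (23,1) 2 'df'
  21: (1,14) 0 ''
  22: (14,3) 1 'e'
  23: (3,20) 1 'e'
  24: (20,21) 1 'e'
  25: (21,16) 0 ''
  26: (16,24) 1 'f'
  27: (24,22) 1 'f'
  28: (22,2) 1 'f'

[0, 2, 1, 1, 1, 1, 0, 2, 2, 1, 1, 1, 0, 1, 1, 2, 3, 0, 1, 1, 2, 0, 1, 1, 1, 0, 1, 1, 1]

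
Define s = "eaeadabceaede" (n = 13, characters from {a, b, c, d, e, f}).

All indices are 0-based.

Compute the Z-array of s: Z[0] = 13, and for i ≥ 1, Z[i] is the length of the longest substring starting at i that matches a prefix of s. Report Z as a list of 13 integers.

Z[0]=13
i=1: outside box; Z[1]=0
i=2: outside box; Z[2]=2 grow→box=[2,4)
i=3: min(r-i=1, Z[1]=0)=0; Z[3]=0
i=4: outside box; Z[4]=0
i=5: outside box; Z[5]=0
i=6: outside box; Z[6]=0
i=7: outside box; Z[7]=0
i=8: outside box; Z[8]=3 grow→box=[8,11)
i=9: min(r-i=2, Z[1]=0)=0; Z[9]=0
i=10: min(r-i=1, Z[2]=2)=1; Z[10]=1
i=11: outside box; Z[11]=0
i=12: outside box; Z[12]=1 grow→box=[12,13)

[13, 0, 2, 0, 0, 0, 0, 0, 3, 0, 1, 0, 1]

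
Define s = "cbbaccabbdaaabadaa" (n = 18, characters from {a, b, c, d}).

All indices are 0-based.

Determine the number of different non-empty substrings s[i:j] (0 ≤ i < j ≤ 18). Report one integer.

150

sorted suffixes:
  #0 SA[0]=17  'a'
  #1 SA[1]=16  'aa'
  #2 SA[2]=10  'aaabadaa'
  #3 SA[3]=11  'aabadaa'
  #4 SA[4]=12  'abadaa'
  #5 SA[5]=6  'abbdaaabadaa'
  #6 SA[6]=3  'accabbdaaabadaa'
  #7 SA[7]=14  'adaa'
  #8 SA[8]=2  'baccabbdaaabadaa'
  #9 SA[9]=13  'badaa'
  #10 SA[10]=1  'bbaccabbdaaabadaa'
  #11 SA[11]=7  'bbdaaabadaa'
  #12 SA[12]=8  'bdaaabadaa'
  #13 SA[13]=5  'cabbdaaabadaa'
  #14 SA[14]=0  'cbbaccabbdaaabadaa'
  #15 SA[15]=4  'ccabbdaaabadaa'
  #16 SA[16]=15  'daa'
  #17 SA[17]=9  'daaabadaa'

SA = [17, 16, 10, 11, 12, 6, 3, 14, 2, 13, 1, 7, 8, 5, 0, 4, 15, 9]
[i] adj suffixes → lcp
  [1] 17/16 → 1 ('a')
  [2] 16/10 → 2 ('aa')
  [3] 10/11 → 2 ('aa')
  [4] 11/12 → 1 ('a')
  [5] 12/6 → 2 ('ab')
  [6] 6/3 → 1 ('a')
  [7] 3/14 → 1 ('a')
  [8] 14/2 → 0 ('')
  [9] 2/13 → 2 ('ba')
  [10] 13/1 → 1 ('b')
  [11] 1/7 → 2 ('bb')
  [12] 7/8 → 1 ('b')
  [13] 8/5 → 0 ('')
  [14] 5/0 → 1 ('c')
  [15] 0/4 → 1 ('c')
  [16] 4/15 → 0 ('')
  [17] 15/9 → 3 ('daa')

n(n+1)/2 = 18·19/2 = 171
Σ LCP = 0 + 1 + 2 + 2 + 1 + 2 + 1 + 1 + 0 + 2 + 1 + 2 + 1 + 0 + 1 + 1 + 0 + 3 = 21
distinct = 171 − 21 = 150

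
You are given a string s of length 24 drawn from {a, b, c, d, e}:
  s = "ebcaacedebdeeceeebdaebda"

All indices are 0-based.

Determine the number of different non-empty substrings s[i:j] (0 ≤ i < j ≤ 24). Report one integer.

rank→(start, suffix):
  0 → (23, 'a')
  1 → (3, 'aacedebdeeceeebdaebda')
  2 → (4, 'acedebdeeceeebdaebda')
  3 → (19, 'aebda')
  4 → (1, 'bcaacedebdeeceeebdaebda')
  5 → (21, 'bda')
  6 → (17, 'bdaebda')
  7 → (9, 'bdeeceeebdaebda')
  8 → (2, 'caacedebdeeceeebdaebda')
  9 → (5, 'cedebdeeceeebdaebda')
  10 → (13, 'ceeebdaebda')
  11 → (22, 'da')
  12 → (18, 'daebda')
  13 → (7, 'debdeeceeebdaebda')
  14 → (10, 'deeceeebdaebda')
  15 → (0, 'ebcaacedebdeeceeebdaebda')
  16 → (20, 'ebda')
  17 → (16, 'ebdaebda')
  18 → (8, 'ebdeeceeebdaebda')
  19 → (12, 'eceeebdaebda')
  20 → (6, 'edebdeeceeebdaebda')
  21 → (15, 'eebdaebda')
  22 → (11, 'eeceeebdaebda')
  23 → (14, 'eeebdaebda')

SA = [23, 3, 4, 19, 1, 21, 17, 9, 2, 5, 13, 22, 18, 7, 10, 0, 20, 16, 8, 12, 6, 15, 11, 14]
i: (SA[i-1],SA[i]) lcp shared
  1: (23,3) 1 'a'
  2: (3,4) 1 'a'
  3: (4,19) 1 'a'
  4: (19,1) 0 ''
  5: (1,21) 1 'b'
  6: (21,17) 3 'bda'
  7: (17,9) 2 'bd'
  8: (9,2) 0 ''
  9: (2,5) 1 'c'
  10: (5,13) 2 'ce'
  11: (13,22) 0 ''
  12: (22,18) 2 'da'
  13: (18,7) 1 'd'
  14: (7,10) 2 'de'
  15: (10,0) 0 ''
  16: (0,20) 2 'eb'
  17: (20,16) 4 'ebda'
  18: (16,8) 3 'ebd'
  19: (8,12) 1 'e'
  20: (12,6) 1 'e'
  21: (6,15) 1 'e'
  22: (15,11) 2 'ee'
  23: (11,14) 2 'ee'

n(n+1)/2 = 24·25/2 = 300
Σ LCP = 0 + 1 + 1 + 1 + 0 + 1 + 3 + 2 + 0 + 1 + 2 + 0 + 2 + 1 + 2 + 0 + 2 + 4 + 3 + 1 + 1 + 1 + 2 + 2 = 33
distinct = 300 − 33 = 267

267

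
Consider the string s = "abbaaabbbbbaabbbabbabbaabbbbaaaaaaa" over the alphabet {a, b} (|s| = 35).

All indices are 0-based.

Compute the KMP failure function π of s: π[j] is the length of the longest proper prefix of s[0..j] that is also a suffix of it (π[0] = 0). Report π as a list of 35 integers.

[0, 0, 0, 1, 1, 1, 2, 3, 0, 0, 0, 1, 1, 2, 3, 0, 1, 2, 3, 4, 2, 3, 4, 5, 2, 3, 0, 0, 1, 1, 1, 1, 1, 1, 1]

π[0] = 0
j=1 s[j]='b': π[1]=0 (border '')
j=2 s[j]='b': π[2]=0 (border '')
j=3 s[j]='a': π[3]=1 (border 'a')
j=4 s[j]='a': k: 1→0; π[4]=1 (border 'a')
j=5 s[j]='a': k: 1→0; π[5]=1 (border 'a')
j=6 s[j]='b': π[6]=2 (border 'ab')
j=7 s[j]='b': π[7]=3 (border 'abb')
j=8 s[j]='b': k: 3→0; π[8]=0 (border '')
j=9 s[j]='b': π[9]=0 (border '')
j=10 s[j]='b': π[10]=0 (border '')
j=11 s[j]='a': π[11]=1 (border 'a')
j=12 s[j]='a': k: 1→0; π[12]=1 (border 'a')
j=13 s[j]='b': π[13]=2 (border 'ab')
j=14 s[j]='b': π[14]=3 (border 'abb')
j=15 s[j]='b': k: 3→0; π[15]=0 (border '')
j=16 s[j]='a': π[16]=1 (border 'a')
j=17 s[j]='b': π[17]=2 (border 'ab')
j=18 s[j]='b': π[18]=3 (border 'abb')
j=19 s[j]='a': π[19]=4 (border 'abba')
j=20 s[j]='b': k: 4→1; π[20]=2 (border 'ab')
j=21 s[j]='b': π[21]=3 (border 'abb')
j=22 s[j]='a': π[22]=4 (border 'abba')
j=23 s[j]='a': π[23]=5 (border 'abbaa')
j=24 s[j]='b': k: 5→1; π[24]=2 (border 'ab')
j=25 s[j]='b': π[25]=3 (border 'abb')
j=26 s[j]='b': k: 3→0; π[26]=0 (border '')
j=27 s[j]='b': π[27]=0 (border '')
j=28 s[j]='a': π[28]=1 (border 'a')
j=29 s[j]='a': k: 1→0; π[29]=1 (border 'a')
j=30 s[j]='a': k: 1→0; π[30]=1 (border 'a')
j=31 s[j]='a': k: 1→0; π[31]=1 (border 'a')
j=32 s[j]='a': k: 1→0; π[32]=1 (border 'a')
j=33 s[j]='a': k: 1→0; π[33]=1 (border 'a')
j=34 s[j]='a': k: 1→0; π[34]=1 (border 'a')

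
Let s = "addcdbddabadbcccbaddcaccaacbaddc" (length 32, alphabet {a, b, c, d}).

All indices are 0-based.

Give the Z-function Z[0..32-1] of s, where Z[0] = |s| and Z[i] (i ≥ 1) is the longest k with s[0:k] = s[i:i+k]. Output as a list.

Z[0]=32
i=1: outside box; Z[1]=0
i=2: outside box; Z[2]=0
i=3: outside box; Z[3]=0
i=4: outside box; Z[4]=0
i=5: outside box; Z[5]=0
i=6: outside box; Z[6]=0
i=7: outside box; Z[7]=0
i=8: outside box; Z[8]=1 scan→box=[8,9)
i=9: outside box; Z[9]=0
i=10: outside box; Z[10]=2 scan→box=[10,12)
i=11: min(r-i=1, Z[1]=0)=0; Z[11]=0
i=12: outside box; Z[12]=0
i=13: outside box; Z[13]=0
i=14: outside box; Z[14]=0
i=15: outside box; Z[15]=0
i=16: outside box; Z[16]=0
i=17: outside box; Z[17]=4 scan→box=[17,21)
i=18: min(r-i=3, Z[1]=0)=0; Z[18]=0
i=19: min(r-i=2, Z[2]=0)=0; Z[19]=0
i=20: min(r-i=1, Z[3]=0)=0; Z[20]=0
i=21: outside box; Z[21]=1 scan→box=[21,22)
i=22: outside box; Z[22]=0
i=23: outside box; Z[23]=0
i=24: outside box; Z[24]=1 scan→box=[24,25)
i=25: outside box; Z[25]=1 scan→box=[25,26)
i=26: outside box; Z[26]=0
i=27: outside box; Z[27]=0
i=28: outside box; Z[28]=4 scan→box=[28,32)
i=29: min(r-i=3, Z[1]=0)=0; Z[29]=0
i=30: min(r-i=2, Z[2]=0)=0; Z[30]=0
i=31: min(r-i=1, Z[3]=0)=0; Z[31]=0

[32, 0, 0, 0, 0, 0, 0, 0, 1, 0, 2, 0, 0, 0, 0, 0, 0, 4, 0, 0, 0, 1, 0, 0, 1, 1, 0, 0, 4, 0, 0, 0]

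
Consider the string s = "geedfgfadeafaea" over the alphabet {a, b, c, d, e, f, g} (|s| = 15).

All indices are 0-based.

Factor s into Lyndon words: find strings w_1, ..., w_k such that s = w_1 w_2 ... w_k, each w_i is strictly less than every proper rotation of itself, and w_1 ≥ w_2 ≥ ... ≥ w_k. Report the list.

emit factor 1: 'g' (i=0, period=1)
emit factor 2: 'e' (i=1, period=1)
emit factor 3: 'e' (i=2, period=1)
emit factor 4: 'dfgf' (i=3, period=4)
emit factor 5: 'adeafae' (i=7, period=7)
emit factor 6: 'a' (i=14, period=1)

["g", "e", "e", "dfgf", "adeafae", "a"]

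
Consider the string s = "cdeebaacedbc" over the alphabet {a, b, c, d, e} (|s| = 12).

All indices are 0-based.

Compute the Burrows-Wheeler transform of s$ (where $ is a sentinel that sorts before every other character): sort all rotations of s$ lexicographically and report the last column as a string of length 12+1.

cbaedb$aececd

rank  rotation       last
    0  $cdeebaacedbc  c
    1  aacedbc$cdeeb  b
    2  acedbc$cdeeba  a
    3  baacedbc$cdee  e
    4  bc$cdeebaaced  d
    5  c$cdeebaacedb  b
    6  cdeebaacedbc$  $
    7  cedbc$cdeebaa  a
    8  dbc$cdeebaace  e
    9  deebaacedbc$c  c
   10  ebaacedbc$cde  e
   11  edbc$cdeebaac  c
   12  eebaacedbc$cd  d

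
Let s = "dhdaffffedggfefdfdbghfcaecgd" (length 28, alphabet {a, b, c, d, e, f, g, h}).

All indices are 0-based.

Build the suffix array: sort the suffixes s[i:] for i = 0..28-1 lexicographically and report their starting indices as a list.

sorted suffixes:
  #0 SA[0]=23  'aecgd'
  #1 SA[1]=3  'affffedggfefdfdbghfcaecgd'
  #2 SA[2]=18  'bghfcaecgd'
  #3 SA[3]=22  'caecgd'
  #4 SA[4]=25  'cgd'
  #5 SA[5]=27  'd'
  #6 SA[6]=2  'daffffedggfefdfdbghfcaecgd'
  #7 SA[7]=17  'dbghfcaecgd'
  #8 SA[8]=15  'dfdbghfcaecgd'
  #9 SA[9]=9  'dggfefdfdbghfcaecgd'
  #10 SA[10]=0  'dhdaffffedggfefdfdbghfcaecgd'
  #11 SA[11]=24  'ecgd'
  #12 SA[12]=8  'edggfefdfdbghfcaecgd'
  #13 SA[13]=13  'efdfdbghfcaecgd'
  #14 SA[14]=21  'fcaecgd'
  #15 SA[15]=16  'fdbghfcaecgd'
  #16 SA[16]=14  'fdfdbghfcaecgd'
  #17 SA[17]=7  'fedggfefdfdbghfcaecgd'
  #18 SA[18]=12  'fefdfdbghfcaecgd'
  #19 SA[19]=6  'ffedggfefdfdbghfcaecgd'
  #20 SA[20]=5  'fffedggfefdfdbghfcaecgd'
  #21 SA[21]=4  'ffffedggfefdfdbghfcaecgd'
  #22 SA[22]=26  'gd'
  #23 SA[23]=11  'gfefdfdbghfcaecgd'
  #24 SA[24]=10  'ggfefdfdbghfcaecgd'
  #25 SA[25]=19  'ghfcaecgd'
  #26 SA[26]=1  'hdaffffedggfefdfdbghfcaecgd'
  #27 SA[27]=20  'hfcaecgd'

[23, 3, 18, 22, 25, 27, 2, 17, 15, 9, 0, 24, 8, 13, 21, 16, 14, 7, 12, 6, 5, 4, 26, 11, 10, 19, 1, 20]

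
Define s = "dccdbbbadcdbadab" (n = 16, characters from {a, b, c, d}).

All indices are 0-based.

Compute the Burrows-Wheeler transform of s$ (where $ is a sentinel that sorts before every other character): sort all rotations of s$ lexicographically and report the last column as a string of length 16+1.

rank  rotation           last
    0  $dccdbbbadcdbadab  b
    1  ab$dccdbbbadcdbad  d
    2  adab$dccdbbbadcdb  b
    3  adcdbadab$dccdbbb  b
    4  b$dccdbbbadcdbada  a
    5  badab$dccdbbbadcd  d
    6  badcdbadab$dccdbb  b
    7  bbadcdbadab$dccdb  b
    8  bbbadcdbadab$dccd  d
    9  ccdbbbadcdbadab$d  d
   10  cdbadab$dccdbbbad  d
   11  cdbbbadcdbadab$dc  c
   12  dab$dccdbbbadcdba  a
   13  dbadab$dccdbbbadc  c
   14  dbbbadcdbadab$dcc  c
   15  dccdbbbadcdbadab$  $
   16  dcdbadab$dccdbbba  a

bdbbadbbdddcacc$a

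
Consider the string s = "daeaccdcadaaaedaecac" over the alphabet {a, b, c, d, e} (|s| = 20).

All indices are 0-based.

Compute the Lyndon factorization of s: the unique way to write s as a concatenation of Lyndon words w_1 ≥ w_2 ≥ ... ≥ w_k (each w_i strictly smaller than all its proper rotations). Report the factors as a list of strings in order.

["d", "ae", "accdcad", "aaaedaecac"]

emit factor 1: 'd' (i=0, period=1)
emit factor 2: 'ae' (i=1, period=2)
emit factor 3: 'accdcad' (i=3, period=7)
emit factor 4: 'aaaedaecac' (i=10, period=10)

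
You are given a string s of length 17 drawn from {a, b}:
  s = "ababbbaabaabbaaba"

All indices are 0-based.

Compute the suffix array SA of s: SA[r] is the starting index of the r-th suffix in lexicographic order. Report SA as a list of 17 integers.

rank→(start, suffix):
  0 → (16, 'a')
  1 → (13, 'aaba')
  2 → (6, 'aabaabbaaba')
  3 → (9, 'aabbaaba')
  4 → (14, 'aba')
  5 → (7, 'abaabbaaba')
  6 → (0, 'ababbbaabaabbaaba')
  7 → (10, 'abbaaba')
  8 → (2, 'abbbaabaabbaaba')
  9 → (15, 'ba')
  10 → (12, 'baaba')
  11 → (5, 'baabaabbaaba')
  12 → (8, 'baabbaaba')
  13 → (1, 'babbbaabaabbaaba')
  14 → (11, 'bbaaba')
  15 → (4, 'bbaabaabbaaba')
  16 → (3, 'bbbaabaabbaaba')

[16, 13, 6, 9, 14, 7, 0, 10, 2, 15, 12, 5, 8, 1, 11, 4, 3]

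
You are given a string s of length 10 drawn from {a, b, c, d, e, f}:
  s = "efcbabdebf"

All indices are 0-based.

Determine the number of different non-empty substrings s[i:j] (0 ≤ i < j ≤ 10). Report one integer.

sorted suffixes:
  #0 SA[0]=4  'abdebf'
  #1 SA[1]=3  'babdebf'
  #2 SA[2]=5  'bdebf'
  #3 SA[3]=8  'bf'
  #4 SA[4]=2  'cbabdebf'
  #5 SA[5]=6  'debf'
  #6 SA[6]=7  'ebf'
  #7 SA[7]=0  'efcbabdebf'
  #8 SA[8]=9  'f'
  #9 SA[9]=1  'fcbabdebf'

SA = [4, 3, 5, 8, 2, 6, 7, 0, 9, 1]
[i] adj suffixes → lcp
  [1] 4/3 → 0 ('')
  [2] 3/5 → 1 ('b')
  [3] 5/8 → 1 ('b')
  [4] 8/2 → 0 ('')
  [5] 2/6 → 0 ('')
  [6] 6/7 → 0 ('')
  [7] 7/0 → 1 ('e')
  [8] 0/9 → 0 ('')
  [9] 9/1 → 1 ('f')

n(n+1)/2 = 10·11/2 = 55
Σ LCP = 0 + 0 + 1 + 1 + 0 + 0 + 0 + 1 + 0 + 1 = 4
distinct = 55 − 4 = 51

51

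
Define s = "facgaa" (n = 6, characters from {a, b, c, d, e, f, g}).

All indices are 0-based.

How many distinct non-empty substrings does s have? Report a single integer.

19

rank→(start, suffix):
  0 → (5, 'a')
  1 → (4, 'aa')
  2 → (1, 'acgaa')
  3 → (2, 'cgaa')
  4 → (0, 'facgaa')
  5 → (3, 'gaa')

SA = [5, 4, 1, 2, 0, 3]
i: (SA[i-1],SA[i]) lcp shared
  1: (5,4) 1 'a'
  2: (4,1) 1 'a'
  3: (1,2) 0 ''
  4: (2,0) 0 ''
  5: (0,3) 0 ''

n(n+1)/2 = 6·7/2 = 21
Σ LCP = 0 + 1 + 1 + 0 + 0 + 0 = 2
distinct = 21 − 2 = 19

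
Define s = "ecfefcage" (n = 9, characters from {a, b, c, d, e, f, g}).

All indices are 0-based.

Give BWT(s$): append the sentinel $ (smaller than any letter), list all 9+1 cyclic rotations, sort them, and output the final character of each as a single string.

rank  rotation    last
    0  $ecfefcage  e
    1  age$ecfefc  c
    2  cage$ecfef  f
    3  cfefcage$e  e
    4  e$ecfefcag  g
    5  ecfefcage$  $
    6  efcage$ecf  f
    7  fcage$ecfe  e
    8  fefcage$ec  c
    9  ge$ecfefca  a

ecfeg$feca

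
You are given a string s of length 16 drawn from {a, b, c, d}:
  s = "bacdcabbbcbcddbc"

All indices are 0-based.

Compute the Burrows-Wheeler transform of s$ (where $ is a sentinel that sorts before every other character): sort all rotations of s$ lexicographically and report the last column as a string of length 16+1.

ccb$abdbcbdbabdcc

rank  rotation           last
    0  $bacdcabbbcbcddbc  c
    1  abbbcbcddbc$bacdc  c
    2  acdcabbbcbcddbc$b  b
    3  bacdcabbbcbcddbc$  $
    4  bbbcbcddbc$bacdca  a
    5  bbcbcddbc$bacdcab  b
    6  bc$bacdcabbbcbcdd  d
    7  bcbcddbc$bacdcabb  b
    8  bcddbc$bacdcabbbc  c
    9  c$bacdcabbbcbcddb  b
   10  cabbbcbcddbc$bacd  d
   11  cbcddbc$bacdcabbb  b
   12  cdcabbbcbcddbc$ba  a
   13  cddbc$bacdcabbbcb  b
   14  dbc$bacdcabbbcbcd  d
   15  dcabbbcbcddbc$bac  c
   16  ddbc$bacdcabbbcbc  c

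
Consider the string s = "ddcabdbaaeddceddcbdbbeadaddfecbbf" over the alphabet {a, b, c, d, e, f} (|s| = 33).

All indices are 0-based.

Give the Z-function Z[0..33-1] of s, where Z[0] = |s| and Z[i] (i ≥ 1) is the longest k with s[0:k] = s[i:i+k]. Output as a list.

[33, 1, 0, 0, 0, 1, 0, 0, 0, 0, 3, 1, 0, 0, 3, 1, 0, 0, 1, 0, 0, 0, 0, 1, 0, 2, 1, 0, 0, 0, 0, 0, 0]

Z[0]=33
i=1: i≥r, start 0; Z[1]=1 scan→box=[1,2)
i=2: i≥r, start 0; Z[2]=0
i=3: i≥r, start 0; Z[3]=0
i=4: i≥r, start 0; Z[4]=0
i=5: i≥r, start 0; Z[5]=1 scan→box=[5,6)
i=6: i≥r, start 0; Z[6]=0
i=7: i≥r, start 0; Z[7]=0
i=8: i≥r, start 0; Z[8]=0
i=9: i≥r, start 0; Z[9]=0
i=10: i≥r, start 0; Z[10]=3 scan→box=[10,13)
i=11: min(r-i=2, Z[1]=1)=1; Z[11]=1
i=12: min(r-i=1, Z[2]=0)=0; Z[12]=0
i=13: i≥r, start 0; Z[13]=0
i=14: i≥r, start 0; Z[14]=3 scan→box=[14,17)
i=15: min(r-i=2, Z[1]=1)=1; Z[15]=1
i=16: min(r-i=1, Z[2]=0)=0; Z[16]=0
i=17: i≥r, start 0; Z[17]=0
i=18: i≥r, start 0; Z[18]=1 scan→box=[18,19)
i=19: i≥r, start 0; Z[19]=0
i=20: i≥r, start 0; Z[20]=0
i=21: i≥r, start 0; Z[21]=0
i=22: i≥r, start 0; Z[22]=0
i=23: i≥r, start 0; Z[23]=1 scan→box=[23,24)
i=24: i≥r, start 0; Z[24]=0
i=25: i≥r, start 0; Z[25]=2 scan→box=[25,27)
i=26: min(r-i=1, Z[1]=1)=1; Z[26]=1
i=27: i≥r, start 0; Z[27]=0
i=28: i≥r, start 0; Z[28]=0
i=29: i≥r, start 0; Z[29]=0
i=30: i≥r, start 0; Z[30]=0
i=31: i≥r, start 0; Z[31]=0
i=32: i≥r, start 0; Z[32]=0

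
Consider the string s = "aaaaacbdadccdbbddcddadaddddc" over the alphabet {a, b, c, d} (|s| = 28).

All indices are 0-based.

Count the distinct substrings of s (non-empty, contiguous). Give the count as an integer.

360

sorted suffixes:
  #0 SA[0]=0  'aaaaacbdadccdbbddcddadaddddc'
  #1 SA[1]=1  'aaaacbdadccdbbddcddadaddddc'
  #2 SA[2]=2  'aaacbdadccdbbddcddadaddddc'
  #3 SA[3]=3  'aacbdadccdbbddcddadaddddc'
  #4 SA[4]=4  'acbdadccdbbddcddadaddddc'
  #5 SA[5]=20  'adaddddc'
  #6 SA[6]=8  'adccdbbddcddadaddddc'
  #7 SA[7]=22  'addddc'
  #8 SA[8]=13  'bbddcddadaddddc'
  #9 SA[9]=6  'bdadccdbbddcddadaddddc'
  #10 SA[10]=14  'bddcddadaddddc'
  #11 SA[11]=27  'c'
  #12 SA[12]=5  'cbdadccdbbddcddadaddddc'
  #13 SA[13]=10  'ccdbbddcddadaddddc'
  #14 SA[14]=11  'cdbbddcddadaddddc'
  #15 SA[15]=17  'cddadaddddc'
  #16 SA[16]=19  'dadaddddc'
  #17 SA[17]=7  'dadccdbbddcddadaddddc'
  #18 SA[18]=21  'daddddc'
  #19 SA[19]=12  'dbbddcddadaddddc'
  #20 SA[20]=26  'dc'
  #21 SA[21]=9  'dccdbbddcddadaddddc'
  #22 SA[22]=16  'dcddadaddddc'
  #23 SA[23]=18  'ddadaddddc'
  #24 SA[24]=25  'ddc'
  #25 SA[25]=15  'ddcddadaddddc'
  #26 SA[26]=24  'dddc'
  #27 SA[27]=23  'ddddc'

SA = [0, 1, 2, 3, 4, 20, 8, 22, 13, 6, 14, 27, 5, 10, 11, 17, 19, 7, 21, 12, 26, 9, 16, 18, 25, 15, 24, 23]
i: (SA[i-1],SA[i]) lcp shared
  1: (0,1) 4 'aaaa'
  2: (1,2) 3 'aaa'
  3: (2,3) 2 'aa'
  4: (3,4) 1 'a'
  5: (4,20) 1 'a'
  6: (20,8) 2 'ad'
  7: (8,22) 2 'ad'
  8: (22,13) 0 ''
  9: (13,6) 1 'b'
  10: (6,14) 2 'bd'
  11: (14,27) 0 ''
  12: (27,5) 1 'c'
  13: (5,10) 1 'c'
  14: (10,11) 1 'c'
  15: (11,17) 2 'cd'
  16: (17,19) 0 ''
  17: (19,7) 3 'dad'
  18: (7,21) 3 'dad'
  19: (21,12) 1 'd'
  20: (12,26) 1 'd'
  21: (26,9) 2 'dc'
  22: (9,16) 2 'dc'
  23: (16,18) 1 'd'
  24: (18,25) 2 'dd'
  25: (25,15) 3 'ddc'
  26: (15,24) 2 'dd'
  27: (24,23) 3 'ddd'

n(n+1)/2 = 28·29/2 = 406
Σ LCP = 0 + 4 + 3 + 2 + 1 + 1 + 2 + 2 + 0 + 1 + 2 + 0 + 1 + 1 + 1 + 2 + 0 + 3 + 3 + 1 + 1 + 2 + 2 + 1 + 2 + 3 + 2 + 3 = 46
distinct = 406 − 46 = 360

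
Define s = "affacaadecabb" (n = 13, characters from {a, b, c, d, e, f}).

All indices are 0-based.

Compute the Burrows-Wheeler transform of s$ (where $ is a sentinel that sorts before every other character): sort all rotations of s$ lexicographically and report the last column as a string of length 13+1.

bccfa$baaeadfa

rank  rotation        last
    0  $affacaadecabb  b
    1  aadecabb$affac  c
    2  abb$affacaadec  c
    3  acaadecabb$aff  f
    4  adecabb$affaca  a
    5  affacaadecabb$  $
    6  b$affacaadecab  b
    7  bb$affacaadeca  a
    8  caadecabb$affa  a
    9  cabb$affacaade  e
   10  decabb$affacaa  a
   11  ecabb$affacaad  d
   12  facaadecabb$af  f
   13  ffacaadecabb$a  a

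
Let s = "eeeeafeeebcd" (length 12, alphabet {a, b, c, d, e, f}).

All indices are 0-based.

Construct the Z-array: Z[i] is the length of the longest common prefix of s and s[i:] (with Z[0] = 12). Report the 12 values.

[12, 3, 2, 1, 0, 0, 3, 2, 1, 0, 0, 0]

Z[0]=12
i=1: outside box; Z[1]=3 grow→box=[1,4)
i=2: min(r-i=2, Z[1]=3)=2; Z[2]=2
i=3: min(r-i=1, Z[2]=2)=1; Z[3]=1
i=4: outside box; Z[4]=0
i=5: outside box; Z[5]=0
i=6: outside box; Z[6]=3 grow→box=[6,9)
i=7: min(r-i=2, Z[1]=3)=2; Z[7]=2
i=8: min(r-i=1, Z[2]=2)=1; Z[8]=1
i=9: outside box; Z[9]=0
i=10: outside box; Z[10]=0
i=11: outside box; Z[11]=0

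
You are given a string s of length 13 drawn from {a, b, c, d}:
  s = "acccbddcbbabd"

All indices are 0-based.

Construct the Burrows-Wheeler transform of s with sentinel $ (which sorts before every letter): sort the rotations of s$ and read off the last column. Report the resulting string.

rank  rotation        last
    0  $acccbddcbbabd  d
    1  abd$acccbddcbb  b
    2  acccbddcbbabd$  $
    3  babd$acccbddcb  b
    4  bbabd$acccbddc  c
    5  bd$acccbddcbba  a
    6  bddcbbabd$accc  c
    7  cbbabd$acccbdd  d
    8  cbddcbbabd$acc  c
    9  ccbddcbbabd$ac  c
   10  cccbddcbbabd$a  a
   11  d$acccbddcbbab  b
   12  dcbbabd$acccbd  d
   13  ddcbbabd$acccb  b

db$bcacdccabdb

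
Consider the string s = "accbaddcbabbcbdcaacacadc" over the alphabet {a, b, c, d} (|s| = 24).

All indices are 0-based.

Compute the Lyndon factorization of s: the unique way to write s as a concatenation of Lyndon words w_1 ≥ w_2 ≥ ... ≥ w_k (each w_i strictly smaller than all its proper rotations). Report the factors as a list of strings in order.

emit factor 1: 'accbaddcb' (i=0, period=9)
emit factor 2: 'abbcbdc' (i=9, period=7)
emit factor 3: 'aacacadc' (i=16, period=8)

["accbaddcb", "abbcbdc", "aacacadc"]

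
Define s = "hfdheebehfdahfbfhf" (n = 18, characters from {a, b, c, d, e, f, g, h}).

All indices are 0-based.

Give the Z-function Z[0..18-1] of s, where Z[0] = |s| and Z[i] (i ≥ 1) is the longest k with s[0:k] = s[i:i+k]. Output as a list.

[18, 0, 0, 1, 0, 0, 0, 0, 3, 0, 0, 0, 2, 0, 0, 0, 2, 0]

Z[0]=18
i=1: i≥r, start 0; Z[1]=0
i=2: i≥r, start 0; Z[2]=0
i=3: i≥r, start 0; Z[3]=1 grow→box=[3,4)
i=4: i≥r, start 0; Z[4]=0
i=5: i≥r, start 0; Z[5]=0
i=6: i≥r, start 0; Z[6]=0
i=7: i≥r, start 0; Z[7]=0
i=8: i≥r, start 0; Z[8]=3 grow→box=[8,11)
i=9: min(r-i=2, Z[1]=0)=0; Z[9]=0
i=10: min(r-i=1, Z[2]=0)=0; Z[10]=0
i=11: i≥r, start 0; Z[11]=0
i=12: i≥r, start 0; Z[12]=2 grow→box=[12,14)
i=13: min(r-i=1, Z[1]=0)=0; Z[13]=0
i=14: i≥r, start 0; Z[14]=0
i=15: i≥r, start 0; Z[15]=0
i=16: i≥r, start 0; Z[16]=2 grow→box=[16,18)
i=17: min(r-i=1, Z[1]=0)=0; Z[17]=0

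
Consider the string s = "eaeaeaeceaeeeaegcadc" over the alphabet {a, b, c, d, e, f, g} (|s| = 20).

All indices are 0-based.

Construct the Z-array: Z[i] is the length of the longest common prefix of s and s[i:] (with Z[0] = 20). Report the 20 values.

[20, 0, 5, 0, 3, 0, 1, 0, 3, 0, 1, 1, 3, 0, 1, 0, 0, 0, 0, 0]

Z[0]=20
i=1: i≥r, start 0; Z[1]=0
i=2: i≥r, start 0; Z[2]=5 grow→box=[2,7)
i=3: min(r-i=4, Z[1]=0)=0; Z[3]=0
i=4: min(r-i=3, Z[2]=5)=3; Z[4]=3
i=5: min(r-i=2, Z[3]=0)=0; Z[5]=0
i=6: min(r-i=1, Z[4]=3)=1; Z[6]=1
i=7: i≥r, start 0; Z[7]=0
i=8: i≥r, start 0; Z[8]=3 grow→box=[8,11)
i=9: min(r-i=2, Z[1]=0)=0; Z[9]=0
i=10: min(r-i=1, Z[2]=5)=1; Z[10]=1
i=11: i≥r, start 0; Z[11]=1 grow→box=[11,12)
i=12: i≥r, start 0; Z[12]=3 grow→box=[12,15)
i=13: min(r-i=2, Z[1]=0)=0; Z[13]=0
i=14: min(r-i=1, Z[2]=5)=1; Z[14]=1
i=15: i≥r, start 0; Z[15]=0
i=16: i≥r, start 0; Z[16]=0
i=17: i≥r, start 0; Z[17]=0
i=18: i≥r, start 0; Z[18]=0
i=19: i≥r, start 0; Z[19]=0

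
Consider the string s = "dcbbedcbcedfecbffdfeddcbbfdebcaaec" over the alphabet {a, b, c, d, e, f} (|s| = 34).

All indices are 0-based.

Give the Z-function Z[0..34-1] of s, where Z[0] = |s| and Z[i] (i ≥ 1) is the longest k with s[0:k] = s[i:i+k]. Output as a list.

Z[0]=34
i=1: fresh scan; Z[1]=0
i=2: fresh scan; Z[2]=0
i=3: fresh scan; Z[3]=0
i=4: fresh scan; Z[4]=0
i=5: fresh scan; Z[5]=3 grow→box=[5,8)
i=6: min(r-i=2, Z[1]=0)=0; Z[6]=0
i=7: min(r-i=1, Z[2]=0)=0; Z[7]=0
i=8: fresh scan; Z[8]=0
i=9: fresh scan; Z[9]=0
i=10: fresh scan; Z[10]=1 grow→box=[10,11)
i=11: fresh scan; Z[11]=0
i=12: fresh scan; Z[12]=0
i=13: fresh scan; Z[13]=0
i=14: fresh scan; Z[14]=0
i=15: fresh scan; Z[15]=0
i=16: fresh scan; Z[16]=0
i=17: fresh scan; Z[17]=1 grow→box=[17,18)
i=18: fresh scan; Z[18]=0
i=19: fresh scan; Z[19]=0
i=20: fresh scan; Z[20]=1 grow→box=[20,21)
i=21: fresh scan; Z[21]=4 grow→box=[21,25)
i=22: min(r-i=3, Z[1]=0)=0; Z[22]=0
i=23: min(r-i=2, Z[2]=0)=0; Z[23]=0
i=24: min(r-i=1, Z[3]=0)=0; Z[24]=0
i=25: fresh scan; Z[25]=0
i=26: fresh scan; Z[26]=1 grow→box=[26,27)
i=27: fresh scan; Z[27]=0
i=28: fresh scan; Z[28]=0
i=29: fresh scan; Z[29]=0
i=30: fresh scan; Z[30]=0
i=31: fresh scan; Z[31]=0
i=32: fresh scan; Z[32]=0
i=33: fresh scan; Z[33]=0

[34, 0, 0, 0, 0, 3, 0, 0, 0, 0, 1, 0, 0, 0, 0, 0, 0, 1, 0, 0, 1, 4, 0, 0, 0, 0, 1, 0, 0, 0, 0, 0, 0, 0]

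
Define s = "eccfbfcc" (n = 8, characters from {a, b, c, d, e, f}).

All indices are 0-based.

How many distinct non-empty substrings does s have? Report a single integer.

31

rank→(start, suffix):
  0 → (4, 'bfcc')
  1 → (7, 'c')
  2 → (6, 'cc')
  3 → (1, 'ccfbfcc')
  4 → (2, 'cfbfcc')
  5 → (0, 'eccfbfcc')
  6 → (3, 'fbfcc')
  7 → (5, 'fcc')

SA = [4, 7, 6, 1, 2, 0, 3, 5]
i: (SA[i-1],SA[i]) lcp shared
  1: (4,7) 0 ''
  2: (7,6) 1 'c'
  3: (6,1) 2 'cc'
  4: (1,2) 1 'c'
  5: (2,0) 0 ''
  6: (0,3) 0 ''
  7: (3,5) 1 'f'

n(n+1)/2 = 8·9/2 = 36
Σ LCP = 0 + 0 + 1 + 2 + 1 + 0 + 0 + 1 = 5
distinct = 36 − 5 = 31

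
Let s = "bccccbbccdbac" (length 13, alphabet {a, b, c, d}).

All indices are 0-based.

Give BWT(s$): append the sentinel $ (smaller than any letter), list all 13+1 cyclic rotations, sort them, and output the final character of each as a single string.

rank  rotation        last
    0  $bccccbbccdbac  c
    1  ac$bccccbbccdb  b
    2  bac$bccccbbccd  d
    3  bbccdbac$bcccc  c
    4  bccccbbccdbac$  $
    5  bccdbac$bccccb  b
    6  c$bccccbbccdba  a
    7  cbbccdbac$bccc  c
    8  ccbbccdbac$bcc  c
    9  cccbbccdbac$bc  c
   10  ccccbbccdbac$b  b
   11  ccdbac$bccccbb  b
   12  cdbac$bccccbbc  c
   13  dbac$bccccbbcc  c

cbdc$bacccbbcc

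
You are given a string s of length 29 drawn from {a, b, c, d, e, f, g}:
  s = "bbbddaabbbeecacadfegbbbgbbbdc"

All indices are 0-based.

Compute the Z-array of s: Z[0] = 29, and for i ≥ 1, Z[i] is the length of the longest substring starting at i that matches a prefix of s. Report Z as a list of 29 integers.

Z[0]=29
i=1: fresh scan; Z[1]=2 extend→box=[1,3)
i=2: min(r-i=1, Z[1]=2)=1; Z[2]=1
i=3: fresh scan; Z[3]=0
i=4: fresh scan; Z[4]=0
i=5: fresh scan; Z[5]=0
i=6: fresh scan; Z[6]=0
i=7: fresh scan; Z[7]=3 extend→box=[7,10)
i=8: min(r-i=2, Z[1]=2)=2; Z[8]=2
i=9: min(r-i=1, Z[2]=1)=1; Z[9]=1
i=10: fresh scan; Z[10]=0
i=11: fresh scan; Z[11]=0
i=12: fresh scan; Z[12]=0
i=13: fresh scan; Z[13]=0
i=14: fresh scan; Z[14]=0
i=15: fresh scan; Z[15]=0
i=16: fresh scan; Z[16]=0
i=17: fresh scan; Z[17]=0
i=18: fresh scan; Z[18]=0
i=19: fresh scan; Z[19]=0
i=20: fresh scan; Z[20]=3 extend→box=[20,23)
i=21: min(r-i=2, Z[1]=2)=2; Z[21]=2
i=22: min(r-i=1, Z[2]=1)=1; Z[22]=1
i=23: fresh scan; Z[23]=0
i=24: fresh scan; Z[24]=4 extend→box=[24,28)
i=25: min(r-i=3, Z[1]=2)=2; Z[25]=2
i=26: min(r-i=2, Z[2]=1)=1; Z[26]=1
i=27: min(r-i=1, Z[3]=0)=0; Z[27]=0
i=28: fresh scan; Z[28]=0

[29, 2, 1, 0, 0, 0, 0, 3, 2, 1, 0, 0, 0, 0, 0, 0, 0, 0, 0, 0, 3, 2, 1, 0, 4, 2, 1, 0, 0]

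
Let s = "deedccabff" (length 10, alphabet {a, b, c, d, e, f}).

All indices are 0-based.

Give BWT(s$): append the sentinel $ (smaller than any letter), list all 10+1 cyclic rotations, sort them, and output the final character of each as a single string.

fcacde$edfb

rank  rotation     last
    0  $deedccabff  f
    1  abff$deedcc  c
    2  bff$deedcca  a
    3  cabff$deedc  c
    4  ccabff$deed  d
    5  dccabff$dee  e
    6  deedccabff$  $
    7  edccabff$de  e
    8  eedccabff$d  d
    9  f$deedccabf  f
   10  ff$deedccab  b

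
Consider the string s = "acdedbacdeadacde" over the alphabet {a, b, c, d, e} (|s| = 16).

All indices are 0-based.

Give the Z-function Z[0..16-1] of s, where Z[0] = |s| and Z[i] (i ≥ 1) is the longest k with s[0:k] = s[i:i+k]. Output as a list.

Z[0]=16
i=1: fresh scan; Z[1]=0
i=2: fresh scan; Z[2]=0
i=3: fresh scan; Z[3]=0
i=4: fresh scan; Z[4]=0
i=5: fresh scan; Z[5]=0
i=6: fresh scan; Z[6]=4 extend→box=[6,10)
i=7: min(r-i=3, Z[1]=0)=0; Z[7]=0
i=8: min(r-i=2, Z[2]=0)=0; Z[8]=0
i=9: min(r-i=1, Z[3]=0)=0; Z[9]=0
i=10: fresh scan; Z[10]=1 extend→box=[10,11)
i=11: fresh scan; Z[11]=0
i=12: fresh scan; Z[12]=4 extend→box=[12,16)
i=13: min(r-i=3, Z[1]=0)=0; Z[13]=0
i=14: min(r-i=2, Z[2]=0)=0; Z[14]=0
i=15: min(r-i=1, Z[3]=0)=0; Z[15]=0

[16, 0, 0, 0, 0, 0, 4, 0, 0, 0, 1, 0, 4, 0, 0, 0]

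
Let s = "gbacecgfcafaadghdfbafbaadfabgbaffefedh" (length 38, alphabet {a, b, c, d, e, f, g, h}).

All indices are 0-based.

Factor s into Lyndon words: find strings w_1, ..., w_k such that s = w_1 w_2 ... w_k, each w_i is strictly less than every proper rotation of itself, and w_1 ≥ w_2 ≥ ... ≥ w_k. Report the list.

["g", "b", "acecgfcaf", "aadghdfbafb", "aadfabgbaffefedh"]

emit factor 1: 'g' (i=0, period=1)
emit factor 2: 'b' (i=1, period=1)
emit factor 3: 'acecgfcaf' (i=2, period=9)
emit factor 4: 'aadghdfbafb' (i=11, period=11)
emit factor 5: 'aadfabgbaffefedh' (i=22, period=16)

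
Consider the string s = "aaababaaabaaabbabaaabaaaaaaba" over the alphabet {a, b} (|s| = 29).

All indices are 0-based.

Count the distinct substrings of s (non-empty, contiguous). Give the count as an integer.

sorted suffixes:
  #0 SA[0]=28  'a'
  #1 SA[1]=21  'aaaaaaba'
  #2 SA[2]=22  'aaaaaba'
  #3 SA[3]=23  'aaaaba'
  #4 SA[4]=24  'aaaba'
  #5 SA[5]=17  'aaabaaaaaaba'
  #6 SA[6]=6  'aaabaaabbabaaabaaaaaaba'
  #7 SA[7]=0  'aaababaaabaaabbabaaabaaaaaaba'
  #8 SA[8]=10  'aaabbabaaabaaaaaaba'
  #9 SA[9]=25  'aaba'
  #10 SA[10]=18  'aabaaaaaaba'
  #11 SA[11]=7  'aabaaabbabaaabaaaaaaba'
  #12 SA[12]=1  'aababaaabaaabbabaaabaaaaaaba'
  #13 SA[13]=11  'aabbabaaabaaaaaaba'
  #14 SA[14]=26  'aba'
  #15 SA[15]=19  'abaaaaaaba'
  #16 SA[16]=15  'abaaabaaaaaaba'
  #17 SA[17]=4  'abaaabaaabbabaaabaaaaaaba'
  #18 SA[18]=8  'abaaabbabaaabaaaaaaba'
  #19 SA[19]=2  'ababaaabaaabbabaaabaaaaaaba'
  #20 SA[20]=12  'abbabaaabaaaaaaba'
  #21 SA[21]=27  'ba'
  #22 SA[22]=20  'baaaaaaba'
  #23 SA[23]=16  'baaabaaaaaaba'
  #24 SA[24]=5  'baaabaaabbabaaabaaaaaaba'
  #25 SA[25]=9  'baaabbabaaabaaaaaaba'
  #26 SA[26]=14  'babaaabaaaaaaba'
  #27 SA[27]=3  'babaaabaaabbabaaabaaaaaaba'
  #28 SA[28]=13  'bbabaaabaaaaaaba'

SA = [28, 21, 22, 23, 24, 17, 6, 0, 10, 25, 18, 7, 1, 11, 26, 19, 15, 4, 8, 2, 12, 27, 20, 16, 5, 9, 14, 3, 13]
rank  pair      lcp
   1  s[28:],s[21:]  1  'a'
   2  s[21:],s[22:]  5  'aaaaa'
   3  s[22:],s[23:]  4  'aaaa'
   4  s[23:],s[24:]  3  'aaa'
   5  s[24:],s[17:]  5  'aaaba'
   6  s[17:],s[6:]  7  'aaabaaa'
   7  s[6:],s[0:]  5  'aaaba'
   8  s[0:],s[10:]  4  'aaab'
   9  s[10:],s[25:]  2  'aa'
  10  s[25:],s[18:]  4  'aaba'
  11  s[18:],s[7:]  6  'aabaaa'
  12  s[7:],s[1:]  4  'aaba'
  13  s[1:],s[11:]  3  'aab'
  14  s[11:],s[26:]  1  'a'
  15  s[26:],s[19:]  3  'aba'
  16  s[19:],s[15:]  5  'abaaa'
  17  s[15:],s[4:]  9  'abaaabaaa'
  18  s[4:],s[8:]  6  'abaaab'
  19  s[8:],s[2:]  3  'aba'
  20  s[2:],s[12:]  2  'ab'
  21  s[12:],s[27:]  0  ''
  22  s[27:],s[20:]  2  'ba'
  23  s[20:],s[16:]  4  'baaa'
  24  s[16:],s[5:]  8  'baaabaaa'
  25  s[5:],s[9:]  5  'baaab'
  26  s[9:],s[14:]  2  'ba'
  27  s[14:],s[3:]  10  'babaaabaaa'
  28  s[3:],s[13:]  1  'b'

n(n+1)/2 = 29·30/2 = 435
Σ LCP = 0 + 1 + 5 + 4 + 3 + 5 + 7 + 5 + 4 + 2 + 4 + 6 + 4 + 3 + 1 + 3 + 5 + 9 + 6 + 3 + 2 + 0 + 2 + 4 + 8 + 5 + 2 + 10 + 1 = 114
distinct = 435 − 114 = 321

321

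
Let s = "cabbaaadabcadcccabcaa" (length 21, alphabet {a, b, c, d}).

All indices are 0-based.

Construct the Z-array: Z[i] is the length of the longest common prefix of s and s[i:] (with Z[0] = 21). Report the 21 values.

[21, 0, 0, 0, 0, 0, 0, 0, 0, 0, 2, 0, 0, 1, 1, 3, 0, 0, 2, 0, 0]

Z[0]=21
i=1: i≥r, start 0; Z[1]=0
i=2: i≥r, start 0; Z[2]=0
i=3: i≥r, start 0; Z[3]=0
i=4: i≥r, start 0; Z[4]=0
i=5: i≥r, start 0; Z[5]=0
i=6: i≥r, start 0; Z[6]=0
i=7: i≥r, start 0; Z[7]=0
i=8: i≥r, start 0; Z[8]=0
i=9: i≥r, start 0; Z[9]=0
i=10: i≥r, start 0; Z[10]=2 grow→box=[10,12)
i=11: min(r-i=1, Z[1]=0)=0; Z[11]=0
i=12: i≥r, start 0; Z[12]=0
i=13: i≥r, start 0; Z[13]=1 grow→box=[13,14)
i=14: i≥r, start 0; Z[14]=1 grow→box=[14,15)
i=15: i≥r, start 0; Z[15]=3 grow→box=[15,18)
i=16: min(r-i=2, Z[1]=0)=0; Z[16]=0
i=17: min(r-i=1, Z[2]=0)=0; Z[17]=0
i=18: i≥r, start 0; Z[18]=2 grow→box=[18,20)
i=19: min(r-i=1, Z[1]=0)=0; Z[19]=0
i=20: i≥r, start 0; Z[20]=0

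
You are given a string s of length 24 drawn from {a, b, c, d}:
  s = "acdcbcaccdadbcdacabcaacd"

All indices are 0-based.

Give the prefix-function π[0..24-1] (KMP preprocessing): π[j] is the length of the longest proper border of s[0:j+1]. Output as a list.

[0, 0, 0, 0, 0, 0, 1, 2, 0, 0, 1, 0, 0, 0, 0, 1, 2, 1, 0, 0, 1, 1, 2, 3]

π[0] = 0
j=1 s[j]='c': π[1]=0 (border '')
j=2 s[j]='d': π[2]=0 (border '')
j=3 s[j]='c': π[3]=0 (border '')
j=4 s[j]='b': π[4]=0 (border '')
j=5 s[j]='c': π[5]=0 (border '')
j=6 s[j]='a': π[6]=1 (border 'a')
j=7 s[j]='c': π[7]=2 (border 'ac')
j=8 s[j]='c': k: 2→0; π[8]=0 (border '')
j=9 s[j]='d': π[9]=0 (border '')
j=10 s[j]='a': π[10]=1 (border 'a')
j=11 s[j]='d': k: 1→0; π[11]=0 (border '')
j=12 s[j]='b': π[12]=0 (border '')
j=13 s[j]='c': π[13]=0 (border '')
j=14 s[j]='d': π[14]=0 (border '')
j=15 s[j]='a': π[15]=1 (border 'a')
j=16 s[j]='c': π[16]=2 (border 'ac')
j=17 s[j]='a': k: 2→0; π[17]=1 (border 'a')
j=18 s[j]='b': k: 1→0; π[18]=0 (border '')
j=19 s[j]='c': π[19]=0 (border '')
j=20 s[j]='a': π[20]=1 (border 'a')
j=21 s[j]='a': k: 1→0; π[21]=1 (border 'a')
j=22 s[j]='c': π[22]=2 (border 'ac')
j=23 s[j]='d': π[23]=3 (border 'acd')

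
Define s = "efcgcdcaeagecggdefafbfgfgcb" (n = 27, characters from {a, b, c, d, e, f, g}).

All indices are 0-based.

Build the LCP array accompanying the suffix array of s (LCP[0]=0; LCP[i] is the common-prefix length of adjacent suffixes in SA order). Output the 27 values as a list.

[0, 1, 1, 0, 1, 0, 1, 1, 1, 2, 0, 1, 0, 1, 1, 2, 0, 1, 1, 1, 2, 0, 2, 1, 1, 1, 1]

rank | idx | suffix
   0 |   7 | aeagecggdefafbfgfgcb
   1 |  18 | afbfgfgcb
   2 |   9 | agecggdefafbfgfgcb
   3 |  26 | b
   4 |  20 | bfgfgcb
   5 |   6 | caeagecggdefafbfgfgcb
   6 |  25 | cb
   7 |   4 | cdcaeagecggdefafbfgfgcb
   8 |   2 | cgcdcaeagecggdefafbfgfgcb
   9 |  12 | cggdefafbfgfgcb
  10 |   5 | dcaeagecggdefafbfgfgcb
  11 |  15 | defafbfgfgcb
  12 |   8 | eagecggdefafbfgfgcb
  13 |  11 | ecggdefafbfgfgcb
  14 |  16 | efafbfgfgcb
  15 |   0 | efcgcdcaeagecggdefafbfgfgcb
  16 |  17 | fafbfgfgcb
  17 |  19 | fbfgfgcb
  18 |   1 | fcgcdcaeagecggdefafbfgfgcb
  19 |  23 | fgcb
  20 |  21 | fgfgcb
  21 |  24 | gcb
  22 |   3 | gcdcaeagecggdefafbfgfgcb
  23 |  14 | gdefafbfgfgcb
  24 |  10 | gecggdefafbfgfgcb
  25 |  22 | gfgcb
  26 |  13 | ggdefafbfgfgcb

SA = [7, 18, 9, 26, 20, 6, 25, 4, 2, 12, 5, 15, 8, 11, 16, 0, 17, 19, 1, 23, 21, 24, 3, 14, 10, 22, 13]
i: (SA[i-1],SA[i]) lcp shared
  1: (7,18) 1 'a'
  2: (18,9) 1 'a'
  3: (9,26) 0 ''
  4: (26,20) 1 'b'
  5: (20,6) 0 ''
  6: (6,25) 1 'c'
  7: (25,4) 1 'c'
  8: (4,2) 1 'c'
  9: (2,12) 2 'cg'
  10: (12,5) 0 ''
  11: (5,15) 1 'd'
  12: (15,8) 0 ''
  13: (8,11) 1 'e'
  14: (11,16) 1 'e'
  15: (16,0) 2 'ef'
  16: (0,17) 0 ''
  17: (17,19) 1 'f'
  18: (19,1) 1 'f'
  19: (1,23) 1 'f'
  20: (23,21) 2 'fg'
  21: (21,24) 0 ''
  22: (24,3) 2 'gc'
  23: (3,14) 1 'g'
  24: (14,10) 1 'g'
  25: (10,22) 1 'g'
  26: (22,13) 1 'g'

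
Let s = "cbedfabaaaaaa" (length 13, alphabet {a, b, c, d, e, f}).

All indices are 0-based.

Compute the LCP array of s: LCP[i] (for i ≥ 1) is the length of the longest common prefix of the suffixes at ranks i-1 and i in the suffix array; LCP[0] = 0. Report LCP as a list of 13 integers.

sorted suffixes:
  #0 SA[0]=12  'a'
  #1 SA[1]=11  'aa'
  #2 SA[2]=10  'aaa'
  #3 SA[3]=9  'aaaa'
  #4 SA[4]=8  'aaaaa'
  #5 SA[5]=7  'aaaaaa'
  #6 SA[6]=5  'abaaaaaa'
  #7 SA[7]=6  'baaaaaa'
  #8 SA[8]=1  'bedfabaaaaaa'
  #9 SA[9]=0  'cbedfabaaaaaa'
  #10 SA[10]=3  'dfabaaaaaa'
  #11 SA[11]=2  'edfabaaaaaa'
  #12 SA[12]=4  'fabaaaaaa'

SA = [12, 11, 10, 9, 8, 7, 5, 6, 1, 0, 3, 2, 4]
rank  pair      lcp
   1  s[12:],s[11:]  1  'a'
   2  s[11:],s[10:]  2  'aa'
   3  s[10:],s[9:]  3  'aaa'
   4  s[9:],s[8:]  4  'aaaa'
   5  s[8:],s[7:]  5  'aaaaa'
   6  s[7:],s[5:]  1  'a'
   7  s[5:],s[6:]  0  ''
   8  s[6:],s[1:]  1  'b'
   9  s[1:],s[0:]  0  ''
  10  s[0:],s[3:]  0  ''
  11  s[3:],s[2:]  0  ''
  12  s[2:],s[4:]  0  ''

[0, 1, 2, 3, 4, 5, 1, 0, 1, 0, 0, 0, 0]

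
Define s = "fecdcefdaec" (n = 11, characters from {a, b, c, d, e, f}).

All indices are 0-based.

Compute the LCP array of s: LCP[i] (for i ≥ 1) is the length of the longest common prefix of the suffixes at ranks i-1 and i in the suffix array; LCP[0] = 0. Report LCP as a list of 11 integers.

[0, 0, 1, 1, 0, 1, 0, 2, 1, 0, 1]

rank→(start, suffix):
  0 → (8, 'aec')
  1 → (10, 'c')
  2 → (2, 'cdcefdaec')
  3 → (4, 'cefdaec')
  4 → (7, 'daec')
  5 → (3, 'dcefdaec')
  6 → (9, 'ec')
  7 → (1, 'ecdcefdaec')
  8 → (5, 'efdaec')
  9 → (6, 'fdaec')
  10 → (0, 'fecdcefdaec')

SA = [8, 10, 2, 4, 7, 3, 9, 1, 5, 6, 0]
rank  pair      lcp
   1  s[8:],s[10:]  0  ''
   2  s[10:],s[2:]  1  'c'
   3  s[2:],s[4:]  1  'c'
   4  s[4:],s[7:]  0  ''
   5  s[7:],s[3:]  1  'd'
   6  s[3:],s[9:]  0  ''
   7  s[9:],s[1:]  2  'ec'
   8  s[1:],s[5:]  1  'e'
   9  s[5:],s[6:]  0  ''
  10  s[6:],s[0:]  1  'f'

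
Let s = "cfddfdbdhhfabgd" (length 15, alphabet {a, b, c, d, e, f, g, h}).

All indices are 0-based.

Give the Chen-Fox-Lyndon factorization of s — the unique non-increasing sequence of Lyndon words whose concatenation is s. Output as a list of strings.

["cfddfd", "bdhhf", "abgd"]

emit factor 1: 'cfddfd' (i=0, period=6)
emit factor 2: 'bdhhf' (i=6, period=5)
emit factor 3: 'abgd' (i=11, period=4)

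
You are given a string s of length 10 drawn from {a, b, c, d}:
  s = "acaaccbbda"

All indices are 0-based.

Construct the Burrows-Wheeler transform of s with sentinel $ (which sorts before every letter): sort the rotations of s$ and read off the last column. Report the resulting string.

rank  rotation     last
    0  $acaaccbbda  a
    1  a$acaaccbbd  d
    2  aaccbbda$ac  c
    3  acaaccbbda$  $
    4  accbbda$aca  a
    5  bbda$acaacc  c
    6  bda$acaaccb  b
    7  caaccbbda$a  a
    8  cbbda$acaac  c
    9  ccbbda$acaa  a
   10  da$acaaccbb  b

adc$acbacab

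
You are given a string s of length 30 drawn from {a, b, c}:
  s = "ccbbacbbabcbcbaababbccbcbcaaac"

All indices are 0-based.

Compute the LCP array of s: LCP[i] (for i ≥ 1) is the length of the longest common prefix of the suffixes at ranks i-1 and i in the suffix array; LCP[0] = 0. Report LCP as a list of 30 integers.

rank→(start, suffix):
  0 → (26, 'aaac')
  1 → (14, 'aababbccbcbcaaac')
  2 → (27, 'aac')
  3 → (15, 'ababbccbcbcaaac')
  4 → (17, 'abbccbcbcaaac')
  5 → (8, 'abcbcbaababbccbcbcaaac')
  6 → (28, 'ac')
  7 → (4, 'acbbabcbcbaababbccbcbcaaac')
  8 → (13, 'baababbccbcbcaaac')
  9 → (16, 'babbccbcbcaaac')
  10 → (7, 'babcbcbaababbccbcbcaaac')
  11 → (3, 'bacbbabcbcbaababbccbcbcaaac')
  12 → (6, 'bbabcbcbaababbccbcbcaaac')
  13 → (2, 'bbacbbabcbcbaababbccbcbcaaac')
  14 → (18, 'bbccbcbcaaac')
  15 → (24, 'bcaaac')
  16 → (11, 'bcbaababbccbcbcaaac')
  17 → (22, 'bcbcaaac')
  18 → (9, 'bcbcbaababbccbcbcaaac')
  19 → (19, 'bccbcbcaaac')
  20 → (29, 'c')
  21 → (25, 'caaac')
  22 → (12, 'cbaababbccbcbcaaac')
  23 → (5, 'cbbabcbcbaababbccbcbcaaac')
  24 → (1, 'cbbacbbabcbcbaababbccbcbcaaac')
  25 → (23, 'cbcaaac')
  26 → (10, 'cbcbaababbccbcbcaaac')
  27 → (21, 'cbcbcaaac')
  28 → (0, 'ccbbacbbabcbcbaababbccbcbcaaac')
  29 → (20, 'ccbcbcaaac')

SA = [26, 14, 27, 15, 17, 8, 28, 4, 13, 16, 7, 3, 6, 2, 18, 24, 11, 22, 9, 19, 29, 25, 12, 5, 1, 23, 10, 21, 0, 20]
rank  pair      lcp
   1  s[26:],s[14:]  2  'aa'
   2  s[14:],s[27:]  2  'aa'
   3  s[27:],s[15:]  1  'a'
   4  s[15:],s[17:]  2  'ab'
   5  s[17:],s[8:]  2  'ab'
   6  s[8:],s[28:]  1  'a'
   7  s[28:],s[4:]  2  'ac'
   8  s[4:],s[13:]  0  ''
   9  s[13:],s[16:]  2  'ba'
  10  s[16:],s[7:]  3  'bab'
  11  s[7:],s[3:]  2  'ba'
  12  s[3:],s[6:]  1  'b'
  13  s[6:],s[2:]  3  'bba'
  14  s[2:],s[18:]  2  'bb'
  15  s[18:],s[24:]  1  'b'
  16  s[24:],s[11:]  2  'bc'
  17  s[11:],s[22:]  3  'bcb'
  18  s[22:],s[9:]  4  'bcbc'
  19  s[9:],s[19:]  2  'bc'
  20  s[19:],s[29:]  0  ''
  21  s[29:],s[25:]  1  'c'
  22  s[25:],s[12:]  1  'c'
  23  s[12:],s[5:]  2  'cb'
  24  s[5:],s[1:]  4  'cbba'
  25  s[1:],s[23:]  2  'cb'
  26  s[23:],s[10:]  3  'cbc'
  27  s[10:],s[21:]  4  'cbcb'
  28  s[21:],s[0:]  1  'c'
  29  s[0:],s[20:]  3  'ccb'

[0, 2, 2, 1, 2, 2, 1, 2, 0, 2, 3, 2, 1, 3, 2, 1, 2, 3, 4, 2, 0, 1, 1, 2, 4, 2, 3, 4, 1, 3]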